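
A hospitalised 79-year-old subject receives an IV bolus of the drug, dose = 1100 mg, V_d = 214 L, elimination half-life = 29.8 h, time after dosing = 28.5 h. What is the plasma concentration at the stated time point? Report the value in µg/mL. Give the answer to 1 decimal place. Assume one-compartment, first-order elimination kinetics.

C₀ = Dose / Vd = 1100 / 214 = 5.140 mg/L
k = ln2 / t½ = 0.693147 / 29.8 = 0.02326 h⁻¹
C = C₀ · e^(−k·t) = 5.140 × e^(−0.02326 × 28.5)
  = 5.140 × 0.5153 = 2.649 mg/L
(2.649 mg/L = 2.649 µg/mL)

2.6 µg/mL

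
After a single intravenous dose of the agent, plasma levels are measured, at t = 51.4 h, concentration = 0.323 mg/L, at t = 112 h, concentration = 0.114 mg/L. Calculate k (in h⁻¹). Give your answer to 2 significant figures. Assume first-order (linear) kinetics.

0.017 h⁻¹

k = ln(C₁/C₂) / (t₂ − t₁) = ln(0.323/0.114) / (112 − 51.4)
  = 1.041 / 60.60 = 0.01718 h⁻¹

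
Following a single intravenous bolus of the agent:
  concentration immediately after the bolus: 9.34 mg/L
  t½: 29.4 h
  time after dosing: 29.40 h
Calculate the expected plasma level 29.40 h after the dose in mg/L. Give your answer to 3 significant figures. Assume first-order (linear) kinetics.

4.67 mg/L

k = ln2 / t½ = 0.693147 / 29.4 = 0.02358 h⁻¹
t / t½ = 29.40 / 29.4 = 1 half-lives
C = C₀ × (1/2)^1 = 9.340 × 0.5000 = 4.670 mg/L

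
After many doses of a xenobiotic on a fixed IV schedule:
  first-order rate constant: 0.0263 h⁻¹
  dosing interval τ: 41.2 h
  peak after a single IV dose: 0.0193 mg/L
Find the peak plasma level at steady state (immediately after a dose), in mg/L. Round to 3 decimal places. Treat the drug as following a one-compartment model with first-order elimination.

e^(−kτ) = e^(−0.02630 × 41.2) = 0.3384
Accumulation ratio R = 1 / (1 − e^(−kτ)) = 1 / (1 − 0.3384) = 1.511
Steady-state peak = C₀ × R = 0.0193 × 1.511 = 0.02916 mg/L

0.029 mg/L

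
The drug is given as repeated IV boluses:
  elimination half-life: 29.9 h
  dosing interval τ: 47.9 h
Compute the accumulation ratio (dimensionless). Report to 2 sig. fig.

k = ln2 / t½ = 0.693147 / 29.9 = 0.02318 h⁻¹
e^(−kτ) = e^(−0.02318 × 47.9) = 0.3295
Accumulation ratio R = 1 / (1 − e^(−kτ)) = 1 / (1 − 0.3295) = 1.491

1.5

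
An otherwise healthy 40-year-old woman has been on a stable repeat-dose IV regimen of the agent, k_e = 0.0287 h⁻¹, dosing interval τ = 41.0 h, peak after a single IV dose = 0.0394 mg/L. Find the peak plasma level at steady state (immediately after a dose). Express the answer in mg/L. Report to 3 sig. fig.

e^(−kτ) = e^(−0.02870 × 41.0) = 0.3083
Accumulation ratio R = 1 / (1 − e^(−kτ)) = 1 / (1 − 0.3083) = 1.446
Steady-state peak = C₀ × R = 0.0394 × 1.446 = 0.05697 mg/L

0.0570 mg/L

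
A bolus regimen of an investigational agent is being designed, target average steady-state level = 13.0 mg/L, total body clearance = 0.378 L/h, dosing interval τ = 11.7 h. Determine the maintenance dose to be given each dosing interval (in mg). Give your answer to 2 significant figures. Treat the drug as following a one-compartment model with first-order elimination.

At steady state, Dose/τ = Css × CL.
Dose = Css × CL × τ = 13.0 × 0.3780 × 11.7 = 57.49 mg

57 mg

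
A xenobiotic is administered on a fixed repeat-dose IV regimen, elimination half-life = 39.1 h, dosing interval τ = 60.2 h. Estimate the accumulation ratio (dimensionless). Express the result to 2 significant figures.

k = ln2 / t½ = 0.693147 / 39.1 = 0.01773 h⁻¹
e^(−kτ) = e^(−0.01773 × 60.2) = 0.3439
Accumulation ratio R = 1 / (1 − e^(−kτ)) = 1 / (1 − 0.3439) = 1.524

1.5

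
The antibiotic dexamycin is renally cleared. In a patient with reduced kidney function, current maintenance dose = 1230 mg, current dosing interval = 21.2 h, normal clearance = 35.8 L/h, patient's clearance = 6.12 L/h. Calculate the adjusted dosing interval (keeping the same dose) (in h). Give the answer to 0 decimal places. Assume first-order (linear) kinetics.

124 h

To keep the same average steady-state level, dosing rate must scale with clearance.
CL ratio = 6.12 / 35.8 = 0.1709
New interval (same dose) = 21.2 / 0.1709 = 124.0 h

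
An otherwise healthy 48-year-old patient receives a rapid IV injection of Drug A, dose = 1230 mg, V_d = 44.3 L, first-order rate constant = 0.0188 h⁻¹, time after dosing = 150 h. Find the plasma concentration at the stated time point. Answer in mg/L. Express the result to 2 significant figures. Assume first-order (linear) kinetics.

C₀ = Dose / Vd = 1230 / 44.3 = 27.77 mg/L
C = C₀ · e^(−k·t) = 27.77 × e^(−0.01880 × 150)
  = 27.77 × 0.05961 = 1.655 mg/L

1.7 mg/L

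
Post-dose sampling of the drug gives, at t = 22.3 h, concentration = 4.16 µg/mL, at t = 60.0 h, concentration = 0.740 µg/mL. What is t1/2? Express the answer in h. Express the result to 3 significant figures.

15.1 h

k = ln(C₁/C₂) / (t₂ − t₁) = ln(4.16/0.740) / (60.0 − 22.3)
  = 1.727 / 37.70 = 0.04581 h⁻¹
t½ = ln2 / k = 0.693147 / 0.04581 = 15.13 h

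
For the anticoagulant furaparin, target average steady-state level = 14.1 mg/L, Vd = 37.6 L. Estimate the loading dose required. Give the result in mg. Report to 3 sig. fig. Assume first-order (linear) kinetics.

530 mg

LD = Css × Vd = 14.1 × 37.6 = 530.2 mg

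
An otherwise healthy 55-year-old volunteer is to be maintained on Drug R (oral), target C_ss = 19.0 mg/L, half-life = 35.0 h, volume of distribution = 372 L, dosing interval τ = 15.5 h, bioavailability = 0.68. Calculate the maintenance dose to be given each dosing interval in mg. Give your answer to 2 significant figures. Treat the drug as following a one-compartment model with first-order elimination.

k = ln2 / t½ = 0.693147 / 35.0 = 0.01980 h⁻¹
CL = k × Vd = 0.01980 × 372 = 7.366 L/h
At steady state, F × (Dose/τ) = Css × CL.
Dose = Css × CL × τ / F = 19.0 × 7.366 × 15.5 / 0.68 = 3190 mg

3200 mg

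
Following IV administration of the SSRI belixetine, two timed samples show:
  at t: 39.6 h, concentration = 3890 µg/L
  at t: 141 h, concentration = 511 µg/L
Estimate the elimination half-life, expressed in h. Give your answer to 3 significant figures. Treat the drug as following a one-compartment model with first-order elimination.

34.6 h

k = ln(C₁/C₂) / (t₂ − t₁) = ln(3890/511) / (141 − 39.6)
  = 2.030 / 101.4 = 0.02002 h⁻¹
t½ = ln2 / k = 0.693147 / 0.02002 = 34.62 h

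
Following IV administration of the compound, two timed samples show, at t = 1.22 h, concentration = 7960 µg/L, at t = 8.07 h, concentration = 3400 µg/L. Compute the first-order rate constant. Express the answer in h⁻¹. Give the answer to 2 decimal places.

0.12 h⁻¹

k = ln(C₁/C₂) / (t₂ − t₁) = ln(7960/3400) / (8.07 − 1.22)
  = 0.8507 / 6.850 = 0.1242 h⁻¹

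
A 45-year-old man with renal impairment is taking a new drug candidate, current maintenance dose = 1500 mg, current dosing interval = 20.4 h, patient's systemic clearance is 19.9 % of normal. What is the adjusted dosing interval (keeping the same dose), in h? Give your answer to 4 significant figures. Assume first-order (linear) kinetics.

102.5 h

To keep the same average steady-state level, dosing rate must scale with clearance.
CL ratio = 19.9 / 100 = 0.1990
New interval (same dose) = 20.4 / 0.1990 = 102.5 h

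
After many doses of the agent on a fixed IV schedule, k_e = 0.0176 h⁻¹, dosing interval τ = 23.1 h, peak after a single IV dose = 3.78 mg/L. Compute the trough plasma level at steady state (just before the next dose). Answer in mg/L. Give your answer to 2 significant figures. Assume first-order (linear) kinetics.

7.5 mg/L

e^(−kτ) = e^(−0.01760 × 23.1) = 0.6659
Accumulation ratio R = 1 / (1 − e^(−kτ)) = 1 / (1 − 0.6659) = 2.993
Steady-state trough = C₀ × R × e^(−kτ) = 3.78 × 2.993 × 0.6659 = 7.534 mg/L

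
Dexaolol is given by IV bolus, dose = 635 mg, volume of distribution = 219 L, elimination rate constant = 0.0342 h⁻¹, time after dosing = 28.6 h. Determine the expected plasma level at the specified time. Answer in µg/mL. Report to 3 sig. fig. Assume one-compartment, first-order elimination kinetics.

1.09 µg/mL

C₀ = Dose / Vd = 635.0 / 219 = 2.900 mg/L
C = C₀ · e^(−k·t) = 2.900 × e^(−0.03420 × 28.6)
  = 2.900 × 0.3760 = 1.090 mg/L
(1.090 mg/L = 1.090 µg/mL)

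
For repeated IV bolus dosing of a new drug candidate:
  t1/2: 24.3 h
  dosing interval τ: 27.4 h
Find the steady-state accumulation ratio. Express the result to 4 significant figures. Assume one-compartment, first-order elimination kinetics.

k = ln2 / t½ = 0.693147 / 24.3 = 0.02852 h⁻¹
e^(−kτ) = e^(−0.02852 × 27.4) = 0.4577
Accumulation ratio R = 1 / (1 − e^(−kτ)) = 1 / (1 − 0.4577) = 1.844

1.844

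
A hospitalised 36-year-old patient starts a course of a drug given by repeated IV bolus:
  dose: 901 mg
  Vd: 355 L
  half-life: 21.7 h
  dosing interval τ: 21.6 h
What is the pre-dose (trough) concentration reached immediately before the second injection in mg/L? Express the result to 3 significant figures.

C₀ per dose = Dose / Vd = 901 / 355 = 2.538 mg/L
k = ln2 / t½ = 0.693147 / 21.7 = 0.03194 h⁻¹
Fraction remaining after one interval: r = e^(−kτ) = e^(−0.03194 × 21.6) = 0.5016
Before dose 2, 1 dose has been given (aged 1τ).
C_trough = C₀ × r = 2.538 × 0.5016 = 1.273 mg/L

1.27 mg/L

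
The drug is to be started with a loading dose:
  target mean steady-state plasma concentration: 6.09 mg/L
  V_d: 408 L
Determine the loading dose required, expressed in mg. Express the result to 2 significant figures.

LD = Css × Vd = 6.09 × 408 = 2485 mg

2500 mg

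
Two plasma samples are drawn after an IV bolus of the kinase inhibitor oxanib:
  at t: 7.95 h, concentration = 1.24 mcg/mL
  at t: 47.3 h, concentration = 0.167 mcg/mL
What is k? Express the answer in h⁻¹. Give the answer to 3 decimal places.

k = ln(C₁/C₂) / (t₂ − t₁) = ln(1.24/0.167) / (47.3 − 7.95)
  = 2.005 / 39.35 = 0.05095 h⁻¹

0.051 h⁻¹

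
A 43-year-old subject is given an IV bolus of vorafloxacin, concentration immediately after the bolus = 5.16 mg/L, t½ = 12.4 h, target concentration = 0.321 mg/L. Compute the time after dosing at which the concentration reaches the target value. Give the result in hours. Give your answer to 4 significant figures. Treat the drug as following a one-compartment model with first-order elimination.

k = ln2 / t½ = 0.693147 / 12.4 = 0.05590 h⁻¹
t = ln(C₀ / C) / k = ln(5.160 / 0.321) / 0.05590
  = ln(16.07) / 0.05590 = 2.777 / 0.05590 = 49.68 h

49.68 h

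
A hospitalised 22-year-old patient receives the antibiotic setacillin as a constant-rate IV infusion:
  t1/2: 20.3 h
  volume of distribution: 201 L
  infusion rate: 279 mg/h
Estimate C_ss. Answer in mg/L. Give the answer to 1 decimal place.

k = ln2 / t½ = 0.693147 / 20.3 = 0.03415 h⁻¹
CL = k × Vd = 0.03415 × 201 = 6.864 L/h
At steady state Css = R₀ / CL = 279 / 6.864 = 40.65 mg/L

40.7 mg/L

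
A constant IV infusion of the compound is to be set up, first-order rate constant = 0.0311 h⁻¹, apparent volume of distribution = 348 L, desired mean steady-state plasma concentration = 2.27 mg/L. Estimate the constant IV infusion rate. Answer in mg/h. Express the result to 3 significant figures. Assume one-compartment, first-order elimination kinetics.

CL = k × Vd = 0.03110 × 348 = 10.82 L/h
At steady state, infusion rate R₀ = Css × CL = 2.27 × 10.82 = 24.56 mg/h

24.6 mg/h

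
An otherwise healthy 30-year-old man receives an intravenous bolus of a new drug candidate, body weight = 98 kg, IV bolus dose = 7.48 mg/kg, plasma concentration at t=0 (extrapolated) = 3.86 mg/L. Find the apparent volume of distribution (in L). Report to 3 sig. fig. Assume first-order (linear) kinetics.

Dose = 7.48 × 98 = 733.0 mg
Vd = Dose / C₀ = 733.0 / 3.86 = 189.9 L

190 L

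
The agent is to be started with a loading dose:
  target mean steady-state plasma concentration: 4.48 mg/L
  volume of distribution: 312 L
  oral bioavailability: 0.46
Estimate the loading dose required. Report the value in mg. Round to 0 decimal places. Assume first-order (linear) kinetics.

3039 mg

LD = Css × Vd / F = 4.48 × 312 / 0.46 = 3039 mg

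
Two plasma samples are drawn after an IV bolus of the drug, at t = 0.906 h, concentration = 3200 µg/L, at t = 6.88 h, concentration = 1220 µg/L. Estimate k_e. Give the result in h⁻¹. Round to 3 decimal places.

k = ln(C₁/C₂) / (t₂ − t₁) = ln(3200/1220) / (6.88 − 0.906)
  = 0.9643 / 5.974 = 0.1614 h⁻¹

0.161 h⁻¹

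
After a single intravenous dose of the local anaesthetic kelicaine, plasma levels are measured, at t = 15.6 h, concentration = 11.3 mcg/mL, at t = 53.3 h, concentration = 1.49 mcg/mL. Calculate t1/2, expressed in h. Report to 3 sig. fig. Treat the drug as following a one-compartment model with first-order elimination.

k = ln(C₁/C₂) / (t₂ − t₁) = ln(11.3/1.49) / (53.3 − 15.6)
  = 2.026 / 37.70 = 0.05374 h⁻¹
t½ = ln2 / k = 0.693147 / 0.05374 = 12.90 h

12.9 h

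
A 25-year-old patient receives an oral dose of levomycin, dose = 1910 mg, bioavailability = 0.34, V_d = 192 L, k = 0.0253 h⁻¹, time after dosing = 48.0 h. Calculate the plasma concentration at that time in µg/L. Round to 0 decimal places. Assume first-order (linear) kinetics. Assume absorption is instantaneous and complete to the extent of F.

1004 µg/L

Amount reaching circulation = F × Dose = 0.34 × 1910 = 649.4 mg
C₀ = F·Dose / Vd = 649.4 / 192 = 3.382 mg/L
C = C₀ · e^(−k·t) = 3.382 × e^(−0.02530 × 48.0)
  = 3.382 × 0.2969 = 1.004 mg/L
Convert: 1.004 mg/L × 1000 = 1004 µg/L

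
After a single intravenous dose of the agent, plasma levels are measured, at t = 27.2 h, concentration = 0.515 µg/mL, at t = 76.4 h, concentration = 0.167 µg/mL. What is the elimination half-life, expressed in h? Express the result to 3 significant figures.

k = ln(C₁/C₂) / (t₂ − t₁) = ln(0.515/0.167) / (76.4 − 27.2)
  = 1.126 / 49.20 = 0.02289 h⁻¹
t½ = ln2 / k = 0.693147 / 0.02289 = 30.28 h

30.3 h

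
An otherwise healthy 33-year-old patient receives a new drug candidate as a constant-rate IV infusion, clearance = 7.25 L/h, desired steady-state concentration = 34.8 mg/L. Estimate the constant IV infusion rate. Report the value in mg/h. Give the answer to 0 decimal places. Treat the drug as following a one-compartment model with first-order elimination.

252 mg/h

At steady state, infusion rate R₀ = Css × CL = 34.8 × 7.250 = 252.3 mg/h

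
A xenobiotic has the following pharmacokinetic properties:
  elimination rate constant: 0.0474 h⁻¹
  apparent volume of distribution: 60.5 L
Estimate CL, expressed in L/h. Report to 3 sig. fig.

2.87 L/h

CL = k × Vd = 0.0474 × 60.5 = 2.868 L/h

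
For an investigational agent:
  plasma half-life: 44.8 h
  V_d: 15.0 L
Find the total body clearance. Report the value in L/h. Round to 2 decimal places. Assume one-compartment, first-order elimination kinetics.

k = ln2 / t½ = 0.693147 / 44.8 = 0.01547 h⁻¹
CL = k × Vd = 0.01547 × 15.0 = 0.2321 L/h

0.23 L/h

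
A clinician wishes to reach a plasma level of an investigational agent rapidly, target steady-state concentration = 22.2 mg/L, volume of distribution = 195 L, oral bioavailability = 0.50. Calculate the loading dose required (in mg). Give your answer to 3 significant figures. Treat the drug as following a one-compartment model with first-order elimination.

LD = Css × Vd / F = 22.2 × 195 / 0.50 = 8658 mg

8660 mg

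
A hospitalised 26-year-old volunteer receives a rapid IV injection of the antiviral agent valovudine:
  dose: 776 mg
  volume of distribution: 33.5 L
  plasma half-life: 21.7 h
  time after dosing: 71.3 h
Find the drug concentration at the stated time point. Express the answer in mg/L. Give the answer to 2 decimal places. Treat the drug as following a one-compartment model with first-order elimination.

2.38 mg/L

C₀ = Dose / Vd = 776.0 / 33.5 = 23.16 mg/L
k = ln2 / t½ = 0.693147 / 21.7 = 0.03194 h⁻¹
C = C₀ · e^(−k·t) = 23.16 × e^(−0.03194 × 71.3)
  = 23.16 × 0.1026 = 2.376 mg/L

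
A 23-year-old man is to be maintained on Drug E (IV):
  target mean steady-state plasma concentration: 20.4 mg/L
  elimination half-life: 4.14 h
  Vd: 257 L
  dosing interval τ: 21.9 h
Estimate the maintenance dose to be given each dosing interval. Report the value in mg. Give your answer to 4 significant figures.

19220 mg

k = ln2 / t½ = 0.693147 / 4.14 = 0.1674 h⁻¹
CL = k × Vd = 0.1674 × 257 = 43.02 L/h
At steady state, Dose/τ = Css × CL.
Dose = Css × CL × τ = 20.4 × 43.02 × 21.9 = 19220 mg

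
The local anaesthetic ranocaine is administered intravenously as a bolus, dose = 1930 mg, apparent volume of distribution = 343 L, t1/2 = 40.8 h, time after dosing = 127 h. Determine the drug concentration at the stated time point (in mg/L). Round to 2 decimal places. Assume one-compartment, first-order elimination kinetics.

C₀ = Dose / Vd = 1930 / 343 = 5.627 mg/L
k = ln2 / t½ = 0.693147 / 40.8 = 0.01699 h⁻¹
C = C₀ · e^(−k·t) = 5.627 × e^(−0.01699 × 127)
  = 5.627 × 0.1156 = 0.6505 mg/L

0.65 mg/L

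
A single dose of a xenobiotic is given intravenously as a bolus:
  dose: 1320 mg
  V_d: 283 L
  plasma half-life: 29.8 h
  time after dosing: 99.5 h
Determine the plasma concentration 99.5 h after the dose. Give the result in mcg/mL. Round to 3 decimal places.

C₀ = Dose / Vd = 1320 / 283 = 4.664 mg/L
k = ln2 / t½ = 0.693147 / 29.8 = 0.02326 h⁻¹
C = C₀ · e^(−k·t) = 4.664 × e^(−0.02326 × 99.5)
  = 4.664 × 0.09883 = 0.4609 mg/L
(0.4609 mg/L = 0.4609 mcg/mL)

0.461 mcg/mL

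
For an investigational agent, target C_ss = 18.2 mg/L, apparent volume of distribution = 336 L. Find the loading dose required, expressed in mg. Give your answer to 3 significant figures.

LD = Css × Vd = 18.2 × 336 = 6115 mg

6120 mg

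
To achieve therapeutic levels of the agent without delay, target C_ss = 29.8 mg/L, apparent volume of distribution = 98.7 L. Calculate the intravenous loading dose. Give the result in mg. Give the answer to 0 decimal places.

2941 mg

LD = Css × Vd = 29.8 × 98.7 = 2941 mg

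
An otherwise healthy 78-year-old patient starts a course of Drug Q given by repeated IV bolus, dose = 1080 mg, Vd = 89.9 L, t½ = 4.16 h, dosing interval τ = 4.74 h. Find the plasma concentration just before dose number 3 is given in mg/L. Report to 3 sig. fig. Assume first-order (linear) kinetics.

C₀ per dose = Dose / Vd = 1080 / 89.9 = 12.01 mg/L
k = ln2 / t½ = 0.693147 / 4.16 = 0.1666 h⁻¹
Fraction remaining after one interval: r = e^(−kτ) = e^(−0.1666 × 4.74) = 0.4540
Before dose 3, 2 doses have been given (aged 1τ, 2τ).
C_trough = C₀ × (r + r²) = 12.01 × (0.4540 + 0.2061) = 7.928 mg/L

7.93 mg/L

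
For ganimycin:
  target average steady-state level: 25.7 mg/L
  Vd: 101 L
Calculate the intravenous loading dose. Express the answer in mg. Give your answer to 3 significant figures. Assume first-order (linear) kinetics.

2600 mg

LD = Css × Vd = 25.7 × 101 = 2596 mg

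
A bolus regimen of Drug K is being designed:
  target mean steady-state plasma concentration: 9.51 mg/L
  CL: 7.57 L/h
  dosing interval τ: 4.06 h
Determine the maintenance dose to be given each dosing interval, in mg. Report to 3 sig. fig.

292 mg

At steady state, Dose/τ = Css × CL.
Dose = Css × CL × τ = 9.51 × 7.570 × 4.06 = 292.3 mg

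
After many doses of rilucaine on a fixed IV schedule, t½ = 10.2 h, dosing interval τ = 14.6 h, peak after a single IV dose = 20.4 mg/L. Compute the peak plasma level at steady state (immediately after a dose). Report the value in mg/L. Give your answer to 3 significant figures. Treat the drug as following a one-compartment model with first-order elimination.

32.4 mg/L

k = ln2 / t½ = 0.693147 / 10.2 = 0.06796 h⁻¹
e^(−kτ) = e^(−0.06796 × 14.6) = 0.3708
Accumulation ratio R = 1 / (1 − e^(−kτ)) = 1 / (1 − 0.3708) = 1.589
Steady-state peak = C₀ × R = 20.4 × 1.589 = 32.42 mg/L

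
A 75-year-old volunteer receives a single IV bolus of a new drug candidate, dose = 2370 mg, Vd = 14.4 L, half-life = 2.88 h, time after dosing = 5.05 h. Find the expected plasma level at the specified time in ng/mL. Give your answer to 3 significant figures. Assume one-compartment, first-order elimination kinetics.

C₀ = Dose / Vd = 2370 / 14.4 = 164.6 mg/L
k = ln2 / t½ = 0.693147 / 2.88 = 0.2407 h⁻¹
C = C₀ · e^(−k·t) = 164.6 × e^(−0.2407 × 5.05)
  = 164.6 × 0.2966 = 48.82 mg/L
Convert: 48.82 mg/L × 1000 = 48820 ng/mL

48800 ng/mL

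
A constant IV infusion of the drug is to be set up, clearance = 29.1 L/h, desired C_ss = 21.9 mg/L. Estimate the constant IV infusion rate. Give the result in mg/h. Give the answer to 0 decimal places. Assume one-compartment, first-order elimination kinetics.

At steady state, infusion rate R₀ = Css × CL = 21.9 × 29.10 = 637.3 mg/h

637 mg/h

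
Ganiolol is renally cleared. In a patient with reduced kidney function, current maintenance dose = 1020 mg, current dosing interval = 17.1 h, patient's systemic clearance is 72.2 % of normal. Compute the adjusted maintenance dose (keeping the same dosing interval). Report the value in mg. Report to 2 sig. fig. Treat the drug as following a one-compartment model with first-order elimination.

To keep the same average steady-state level, dosing rate must scale with clearance.
CL ratio = 72.2 / 100 = 0.7220
New dose (same interval) = 1020 × 0.7220 = 736.4 mg

740 mg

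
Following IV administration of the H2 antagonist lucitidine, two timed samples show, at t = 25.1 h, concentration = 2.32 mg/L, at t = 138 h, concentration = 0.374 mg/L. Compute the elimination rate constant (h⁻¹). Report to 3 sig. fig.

0.0162 h⁻¹

k = ln(C₁/C₂) / (t₂ − t₁) = ln(2.32/0.374) / (138 − 25.1)
  = 1.825 / 112.9 = 0.01616 h⁻¹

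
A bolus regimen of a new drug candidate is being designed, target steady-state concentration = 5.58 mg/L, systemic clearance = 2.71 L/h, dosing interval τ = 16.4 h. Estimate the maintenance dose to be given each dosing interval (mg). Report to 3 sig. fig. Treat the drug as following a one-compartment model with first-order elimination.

At steady state, Dose/τ = Css × CL.
Dose = Css × CL × τ = 5.58 × 2.710 × 16.4 = 248.0 mg

248 mg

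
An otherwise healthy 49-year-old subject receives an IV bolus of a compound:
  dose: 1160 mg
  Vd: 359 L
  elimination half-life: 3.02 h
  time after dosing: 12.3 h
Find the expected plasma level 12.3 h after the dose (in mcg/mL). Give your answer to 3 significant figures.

0.192 mcg/mL

C₀ = Dose / Vd = 1160 / 359 = 3.231 mg/L
k = ln2 / t½ = 0.693147 / 3.02 = 0.2295 h⁻¹
C = C₀ · e^(−k·t) = 3.231 × e^(−0.2295 × 12.3)
  = 3.231 × 0.05944 = 0.1921 mg/L
(0.1921 mg/L = 0.1921 mcg/mL)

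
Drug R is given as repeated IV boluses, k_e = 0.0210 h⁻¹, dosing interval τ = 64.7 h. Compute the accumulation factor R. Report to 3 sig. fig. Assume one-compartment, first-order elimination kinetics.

1.35

e^(−kτ) = e^(−0.02100 × 64.7) = 0.2570
Accumulation ratio R = 1 / (1 − e^(−kτ)) = 1 / (1 − 0.2570) = 1.346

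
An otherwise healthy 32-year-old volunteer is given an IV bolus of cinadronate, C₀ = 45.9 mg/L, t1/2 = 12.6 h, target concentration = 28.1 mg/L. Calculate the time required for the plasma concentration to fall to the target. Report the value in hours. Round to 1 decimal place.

k = ln2 / t½ = 0.693147 / 12.6 = 0.05501 h⁻¹
t = ln(C₀ / C) / k = ln(45.90 / 28.1) / 0.05501
  = ln(1.633) / 0.05501 = 0.4904 / 0.05501 = 8.915 h

8.9 h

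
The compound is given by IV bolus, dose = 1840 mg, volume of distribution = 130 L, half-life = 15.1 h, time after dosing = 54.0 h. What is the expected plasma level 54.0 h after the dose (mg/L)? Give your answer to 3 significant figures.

C₀ = Dose / Vd = 1840 / 130 = 14.15 mg/L
k = ln2 / t½ = 0.693147 / 15.1 = 0.04590 h⁻¹
C = C₀ · e^(−k·t) = 14.15 × e^(−0.04590 × 54.0)
  = 14.15 × 0.08386 = 1.187 mg/L

1.19 mg/L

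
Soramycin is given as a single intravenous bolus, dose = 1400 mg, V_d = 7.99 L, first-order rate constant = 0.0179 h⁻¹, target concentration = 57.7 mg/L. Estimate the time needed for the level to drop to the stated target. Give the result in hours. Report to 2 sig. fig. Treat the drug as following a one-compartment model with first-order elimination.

C₀ = Dose / Vd = 1400 / 7.99 = 175.2 mg/L
t = ln(C₀ / C) / k = ln(175.2 / 57.7) / 0.01790
  = ln(3.036) / 0.01790 = 1.111 / 0.01790 = 62.07 h

62 h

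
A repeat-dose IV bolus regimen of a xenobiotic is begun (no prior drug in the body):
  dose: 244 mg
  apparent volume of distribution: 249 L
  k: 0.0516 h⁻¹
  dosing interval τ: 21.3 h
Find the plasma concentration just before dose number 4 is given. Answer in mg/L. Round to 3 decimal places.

0.472 mg/L

C₀ per dose = Dose / Vd = 244 / 249 = 0.9799 mg/L
Fraction remaining after one interval: r = e^(−kτ) = e^(−0.05160 × 21.3) = 0.3332
Before dose 4, 3 doses have been given (aged 1τ, 2τ, 3τ).
C_trough = C₀ × (r + r² + … + r^3) = C₀ × r(1−r^3)/(1−r)
        = 0.9799 × 0.3332 × (1 − 0.03699) / (1 − 0.3332) = 0.4715 mg/L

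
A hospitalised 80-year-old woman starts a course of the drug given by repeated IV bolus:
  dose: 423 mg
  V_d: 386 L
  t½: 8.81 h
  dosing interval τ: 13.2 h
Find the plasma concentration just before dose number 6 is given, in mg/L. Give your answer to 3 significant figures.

C₀ per dose = Dose / Vd = 423 / 386 = 1.096 mg/L
k = ln2 / t½ = 0.693147 / 8.81 = 0.07868 h⁻¹
Fraction remaining after one interval: r = e^(−kτ) = e^(−0.07868 × 13.2) = 0.3540
Before dose 6, 5 doses have been given (aged 1τ, 2τ, 3τ, 4τ, 5τ).
C_trough = C₀ × (r + r² + … + r^5) = C₀ × r(1−r^5)/(1−r)
        = 1.096 × 0.3540 × (1 − 0.005559) / (1 − 0.3540) = 0.5973 mg/L

0.597 mg/L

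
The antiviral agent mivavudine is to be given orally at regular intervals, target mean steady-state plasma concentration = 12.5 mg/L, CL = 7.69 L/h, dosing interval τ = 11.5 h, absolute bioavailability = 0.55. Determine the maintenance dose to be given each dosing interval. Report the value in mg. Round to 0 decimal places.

At steady state, F × (Dose/τ) = Css × CL.
Dose = Css × CL × τ / F = 12.5 × 7.690 × 11.5 / 0.55 = 2010 mg

2010 mg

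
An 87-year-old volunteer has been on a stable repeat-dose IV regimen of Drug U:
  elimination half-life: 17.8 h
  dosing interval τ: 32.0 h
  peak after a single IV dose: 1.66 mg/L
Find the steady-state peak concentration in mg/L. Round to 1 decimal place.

2.3 mg/L

k = ln2 / t½ = 0.693147 / 17.8 = 0.03894 h⁻¹
e^(−kτ) = e^(−0.03894 × 32.0) = 0.2876
Accumulation ratio R = 1 / (1 − e^(−kτ)) = 1 / (1 − 0.2876) = 1.404
Steady-state peak = C₀ × R = 1.66 × 1.404 = 2.331 mg/L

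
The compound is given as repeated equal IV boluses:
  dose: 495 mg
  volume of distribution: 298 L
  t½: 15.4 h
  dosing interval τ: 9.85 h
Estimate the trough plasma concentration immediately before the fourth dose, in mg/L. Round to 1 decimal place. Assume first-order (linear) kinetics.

2.2 mg/L

C₀ per dose = Dose / Vd = 495 / 298 = 1.661 mg/L
k = ln2 / t½ = 0.693147 / 15.4 = 0.04501 h⁻¹
Fraction remaining after one interval: r = e^(−kτ) = e^(−0.04501 × 9.85) = 0.6419
Before dose 4, 3 doses have been given (aged 1τ, 2τ, 3τ).
C_trough = C₀ × (r + r² + … + r^3) = C₀ × r(1−r^3)/(1−r)
        = 1.661 × 0.6419 × (1 − 0.2645) / (1 − 0.6419) = 2.190 mg/L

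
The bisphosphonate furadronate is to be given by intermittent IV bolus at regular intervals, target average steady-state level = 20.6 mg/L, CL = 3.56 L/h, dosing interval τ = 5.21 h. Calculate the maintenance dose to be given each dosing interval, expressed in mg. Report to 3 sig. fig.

At steady state, Dose/τ = Css × CL.
Dose = Css × CL × τ = 20.6 × 3.560 × 5.21 = 382.1 mg

382 mg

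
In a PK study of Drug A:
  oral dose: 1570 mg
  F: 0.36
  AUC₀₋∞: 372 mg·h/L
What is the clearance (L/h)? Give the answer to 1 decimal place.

1.5 L/h

CL = F·Dose / AUC = 0.36 × 1570 / 372 = 1.519 L/h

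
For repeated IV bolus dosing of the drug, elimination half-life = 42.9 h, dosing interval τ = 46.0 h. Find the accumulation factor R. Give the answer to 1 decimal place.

k = ln2 / t½ = 0.693147 / 42.9 = 0.01616 h⁻¹
e^(−kτ) = e^(−0.01616 × 46.0) = 0.4755
Accumulation ratio R = 1 / (1 − e^(−kτ)) = 1 / (1 − 0.4755) = 1.907

1.9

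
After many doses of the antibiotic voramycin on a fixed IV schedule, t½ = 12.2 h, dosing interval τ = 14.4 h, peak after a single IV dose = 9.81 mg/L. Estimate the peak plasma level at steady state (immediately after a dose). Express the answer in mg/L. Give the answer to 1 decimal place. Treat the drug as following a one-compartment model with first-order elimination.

k = ln2 / t½ = 0.693147 / 12.2 = 0.05682 h⁻¹
e^(−kτ) = e^(−0.05682 × 14.4) = 0.4412
Accumulation ratio R = 1 / (1 − e^(−kτ)) = 1 / (1 − 0.4412) = 1.790
Steady-state peak = C₀ × R = 9.81 × 1.790 = 17.56 mg/L

17.6 mg/L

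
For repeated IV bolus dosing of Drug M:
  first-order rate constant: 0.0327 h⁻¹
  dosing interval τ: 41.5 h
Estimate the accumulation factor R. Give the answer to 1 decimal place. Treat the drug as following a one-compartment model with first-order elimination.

e^(−kτ) = e^(−0.03270 × 41.5) = 0.2574
Accumulation ratio R = 1 / (1 − e^(−kτ)) = 1 / (1 − 0.2574) = 1.347

1.3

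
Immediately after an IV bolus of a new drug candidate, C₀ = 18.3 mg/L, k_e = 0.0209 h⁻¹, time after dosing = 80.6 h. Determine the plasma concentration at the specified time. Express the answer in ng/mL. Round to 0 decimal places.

C = C₀ · e^(−k·t) = 18.30 × e^(−0.02090 × 80.6)
  = 18.30 × 0.1855 = 3.395 mg/L
Convert: 3.395 mg/L × 1000 = 3395 ng/mL

3395 ng/mL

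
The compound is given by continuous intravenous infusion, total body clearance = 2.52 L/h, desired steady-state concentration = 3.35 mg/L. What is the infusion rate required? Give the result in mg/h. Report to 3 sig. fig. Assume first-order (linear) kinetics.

8.44 mg/h

At steady state, infusion rate R₀ = Css × CL = 3.35 × 2.520 = 8.442 mg/h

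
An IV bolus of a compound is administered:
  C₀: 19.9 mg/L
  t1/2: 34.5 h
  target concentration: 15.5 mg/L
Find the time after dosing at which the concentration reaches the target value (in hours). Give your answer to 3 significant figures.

k = ln2 / t½ = 0.693147 / 34.5 = 0.02009 h⁻¹
t = ln(C₀ / C) / k = ln(19.90 / 15.5) / 0.02009
  = ln(1.284) / 0.02009 = 0.2500 / 0.02009 = 12.44 h

12.4 h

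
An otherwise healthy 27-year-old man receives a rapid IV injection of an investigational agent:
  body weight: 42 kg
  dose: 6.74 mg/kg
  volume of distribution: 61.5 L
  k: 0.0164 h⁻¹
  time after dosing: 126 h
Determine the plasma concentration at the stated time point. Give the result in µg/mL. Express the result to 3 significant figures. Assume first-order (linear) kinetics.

0.583 µg/mL

Total dose = 6.74 × 42 = 283.1 mg
C₀ = Dose / Vd = 283.1 / 61.5 = 4.603 mg/L
C = C₀ · e^(−k·t) = 4.603 × e^(−0.01640 × 126)
  = 4.603 × 0.1266 = 0.5827 mg/L
(0.5827 mg/L = 0.5827 µg/mL)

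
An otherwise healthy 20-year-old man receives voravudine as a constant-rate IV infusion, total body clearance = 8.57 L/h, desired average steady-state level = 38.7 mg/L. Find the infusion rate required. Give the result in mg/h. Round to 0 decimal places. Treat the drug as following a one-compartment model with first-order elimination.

At steady state, infusion rate R₀ = Css × CL = 38.7 × 8.570 = 331.7 mg/h

332 mg/h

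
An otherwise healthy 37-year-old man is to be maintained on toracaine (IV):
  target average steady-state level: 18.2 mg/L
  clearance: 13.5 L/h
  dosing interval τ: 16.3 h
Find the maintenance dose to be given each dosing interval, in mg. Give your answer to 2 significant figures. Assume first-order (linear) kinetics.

At steady state, Dose/τ = Css × CL.
Dose = Css × CL × τ = 18.2 × 13.50 × 16.3 = 4005 mg

4000 mg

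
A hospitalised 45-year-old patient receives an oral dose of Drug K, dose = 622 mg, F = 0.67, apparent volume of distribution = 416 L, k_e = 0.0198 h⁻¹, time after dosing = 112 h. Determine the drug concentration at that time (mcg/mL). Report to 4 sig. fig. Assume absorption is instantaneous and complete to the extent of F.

0.1091 mcg/mL

Amount reaching circulation = F × Dose = 0.67 × 622.0 = 416.7 mg
C₀ = F·Dose / Vd = 416.7 / 416 = 1.002 mg/L
C = C₀ · e^(−k·t) = 1.002 × e^(−0.01980 × 112)
  = 1.002 × 0.1089 = 0.1091 mg/L
(0.1091 mg/L = 0.1091 mcg/mL)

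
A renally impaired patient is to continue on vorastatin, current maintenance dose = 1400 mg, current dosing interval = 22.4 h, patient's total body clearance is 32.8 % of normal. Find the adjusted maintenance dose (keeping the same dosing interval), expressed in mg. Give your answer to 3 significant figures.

To keep the same average steady-state level, dosing rate must scale with clearance.
CL ratio = 32.8 / 100 = 0.3280
New dose (same interval) = 1400 × 0.3280 = 459.2 mg

459 mg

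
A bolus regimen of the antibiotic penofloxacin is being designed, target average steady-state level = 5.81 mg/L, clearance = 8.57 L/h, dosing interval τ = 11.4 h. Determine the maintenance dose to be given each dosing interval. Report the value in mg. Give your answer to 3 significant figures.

568 mg

At steady state, Dose/τ = Css × CL.
Dose = Css × CL × τ = 5.81 × 8.570 × 11.4 = 567.6 mg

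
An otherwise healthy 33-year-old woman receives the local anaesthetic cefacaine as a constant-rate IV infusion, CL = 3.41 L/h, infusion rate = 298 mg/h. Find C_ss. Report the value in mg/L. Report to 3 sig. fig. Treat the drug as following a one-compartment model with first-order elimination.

87.4 mg/L

At steady state Css = R₀ / CL = 298 / 3.410 = 87.39 mg/L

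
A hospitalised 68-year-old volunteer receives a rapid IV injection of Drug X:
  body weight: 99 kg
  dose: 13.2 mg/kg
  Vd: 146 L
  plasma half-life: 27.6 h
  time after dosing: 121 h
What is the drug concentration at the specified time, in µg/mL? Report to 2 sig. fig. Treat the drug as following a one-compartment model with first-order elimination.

0.43 µg/mL

Total dose = 13.2 × 99 = 1307 mg
C₀ = Dose / Vd = 1307 / 146 = 8.952 mg/L
k = ln2 / t½ = 0.693147 / 27.6 = 0.02511 h⁻¹
C = C₀ · e^(−k·t) = 8.952 × e^(−0.02511 × 121)
  = 8.952 × 0.04792 = 0.4290 mg/L
(0.4290 mg/L = 0.4290 µg/mL)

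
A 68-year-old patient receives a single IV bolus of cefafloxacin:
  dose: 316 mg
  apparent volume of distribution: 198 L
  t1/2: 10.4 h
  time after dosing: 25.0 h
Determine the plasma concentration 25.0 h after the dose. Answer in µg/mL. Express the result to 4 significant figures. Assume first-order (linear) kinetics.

0.3016 µg/mL

C₀ = Dose / Vd = 316.0 / 198 = 1.596 mg/L
k = ln2 / t½ = 0.693147 / 10.4 = 0.06665 h⁻¹
C = C₀ · e^(−k·t) = 1.596 × e^(−0.06665 × 25.0)
  = 1.596 × 0.1890 = 0.3016 mg/L
(0.3016 mg/L = 0.3016 µg/mL)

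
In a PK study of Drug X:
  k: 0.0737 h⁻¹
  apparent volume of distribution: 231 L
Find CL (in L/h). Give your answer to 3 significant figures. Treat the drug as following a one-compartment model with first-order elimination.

17.0 L/h

CL = k × Vd = 0.0737 × 231 = 17.02 L/h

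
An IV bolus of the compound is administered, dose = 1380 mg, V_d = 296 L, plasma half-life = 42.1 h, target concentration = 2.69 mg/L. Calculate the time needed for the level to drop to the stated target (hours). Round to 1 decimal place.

33.4 h

C₀ = Dose / Vd = 1380 / 296 = 4.662 mg/L
k = ln2 / t½ = 0.693147 / 42.1 = 0.01646 h⁻¹
t = ln(C₀ / C) / k = ln(4.662 / 2.69) / 0.01646
  = ln(1.733) / 0.01646 = 0.5499 / 0.01646 = 33.41 h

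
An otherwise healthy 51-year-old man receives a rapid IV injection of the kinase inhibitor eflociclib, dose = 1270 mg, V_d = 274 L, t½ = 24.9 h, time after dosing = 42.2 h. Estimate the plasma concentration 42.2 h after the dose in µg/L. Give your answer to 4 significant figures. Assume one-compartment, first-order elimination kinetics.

C₀ = Dose / Vd = 1270 / 274 = 4.635 mg/L
k = ln2 / t½ = 0.693147 / 24.9 = 0.02784 h⁻¹
C = C₀ · e^(−k·t) = 4.635 × e^(−0.02784 × 42.2)
  = 4.635 × 0.3089 = 1.432 mg/L
Convert: 1.432 mg/L × 1000 = 1432 µg/L

1432 µg/L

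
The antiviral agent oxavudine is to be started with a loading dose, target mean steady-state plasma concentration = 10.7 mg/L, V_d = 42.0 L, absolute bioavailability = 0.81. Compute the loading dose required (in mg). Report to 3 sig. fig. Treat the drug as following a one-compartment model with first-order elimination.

555 mg

LD = Css × Vd / F = 10.7 × 42.0 / 0.81 = 554.8 mg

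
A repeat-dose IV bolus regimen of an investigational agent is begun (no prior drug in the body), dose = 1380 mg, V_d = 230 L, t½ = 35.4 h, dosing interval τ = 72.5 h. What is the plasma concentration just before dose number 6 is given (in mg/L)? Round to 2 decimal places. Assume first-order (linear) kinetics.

1.91 mg/L

C₀ per dose = Dose / Vd = 1380 / 230 = 6.000 mg/L
k = ln2 / t½ = 0.693147 / 35.4 = 0.01958 h⁻¹
Fraction remaining after one interval: r = e^(−kτ) = e^(−0.01958 × 72.5) = 0.2418
Before dose 6, 5 doses have been given (aged 1τ, 2τ, 3τ, 4τ, 5τ).
C_trough = C₀ × (r + r² + … + r^5) = C₀ × r(1−r^5)/(1−r)
        = 6.000 × 0.2418 × (1 − 0.0008266) / (1 − 0.2418) = 1.912 mg/L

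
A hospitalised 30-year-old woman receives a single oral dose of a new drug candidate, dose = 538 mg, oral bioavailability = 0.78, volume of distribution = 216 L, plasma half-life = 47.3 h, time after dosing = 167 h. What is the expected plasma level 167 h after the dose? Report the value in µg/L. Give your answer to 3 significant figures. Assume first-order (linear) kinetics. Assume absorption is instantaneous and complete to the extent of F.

168 µg/L

Amount reaching circulation = F × Dose = 0.78 × 538.0 = 419.6 mg
C₀ = F·Dose / Vd = 419.6 / 216 = 1.943 mg/L
k = ln2 / t½ = 0.693147 / 47.3 = 0.01465 h⁻¹
C = C₀ · e^(−k·t) = 1.943 × e^(−0.01465 × 167)
  = 1.943 × 0.08659 = 0.1682 mg/L
Convert: 0.1682 mg/L × 1000 = 168.2 µg/L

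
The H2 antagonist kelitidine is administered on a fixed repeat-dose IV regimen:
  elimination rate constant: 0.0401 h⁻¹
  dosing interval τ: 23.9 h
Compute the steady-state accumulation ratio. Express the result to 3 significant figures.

1.62

e^(−kτ) = e^(−0.04010 × 23.9) = 0.3835
Accumulation ratio R = 1 / (1 − e^(−kτ)) = 1 / (1 − 0.3835) = 1.622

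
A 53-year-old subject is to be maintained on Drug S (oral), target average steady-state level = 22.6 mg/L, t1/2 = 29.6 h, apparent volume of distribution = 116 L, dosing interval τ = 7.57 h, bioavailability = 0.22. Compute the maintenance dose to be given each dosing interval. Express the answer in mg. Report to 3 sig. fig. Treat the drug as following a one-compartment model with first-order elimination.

2110 mg

k = ln2 / t½ = 0.693147 / 29.6 = 0.02342 h⁻¹
CL = k × Vd = 0.02342 × 116 = 2.717 L/h
At steady state, F × (Dose/τ) = Css × CL.
Dose = Css × CL × τ / F = 22.6 × 2.717 × 7.57 / 0.22 = 2113 mg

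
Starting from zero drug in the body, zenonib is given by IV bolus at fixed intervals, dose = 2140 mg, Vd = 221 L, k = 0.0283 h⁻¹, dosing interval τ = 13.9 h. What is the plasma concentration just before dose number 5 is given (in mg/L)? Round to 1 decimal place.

15.9 mg/L

C₀ per dose = Dose / Vd = 2140 / 221 = 9.683 mg/L
Fraction remaining after one interval: r = e^(−kτ) = e^(−0.02830 × 13.9) = 0.6748
Before dose 5, 4 doses have been given (aged 1τ, 2τ, 3τ, 4τ).
C_trough = C₀ × (r + r² + … + r^4) = C₀ × r(1−r^4)/(1−r)
        = 9.683 × 0.6748 × (1 − 0.2073) / (1 − 0.6748) = 15.93 mg/L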